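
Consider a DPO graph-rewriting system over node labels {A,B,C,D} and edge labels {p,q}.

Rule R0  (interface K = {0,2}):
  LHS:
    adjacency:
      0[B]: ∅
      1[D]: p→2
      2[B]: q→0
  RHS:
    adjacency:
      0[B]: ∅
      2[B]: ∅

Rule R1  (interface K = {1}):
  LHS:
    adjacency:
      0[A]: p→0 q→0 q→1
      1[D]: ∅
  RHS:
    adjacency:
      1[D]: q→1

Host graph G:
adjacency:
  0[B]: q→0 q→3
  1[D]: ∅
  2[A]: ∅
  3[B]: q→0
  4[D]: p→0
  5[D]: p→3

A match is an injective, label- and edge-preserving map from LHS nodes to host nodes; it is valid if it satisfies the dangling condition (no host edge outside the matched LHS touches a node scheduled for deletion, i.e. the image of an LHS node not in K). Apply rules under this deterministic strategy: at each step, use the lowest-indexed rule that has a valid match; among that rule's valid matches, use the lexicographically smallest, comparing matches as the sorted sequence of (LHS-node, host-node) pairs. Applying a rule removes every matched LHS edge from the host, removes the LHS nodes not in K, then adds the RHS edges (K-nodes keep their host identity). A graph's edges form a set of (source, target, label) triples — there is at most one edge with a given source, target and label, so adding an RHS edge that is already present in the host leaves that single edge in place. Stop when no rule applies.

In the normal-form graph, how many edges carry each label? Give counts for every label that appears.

Answer: q:1

Steps:
initial: |V|=6 |E|=5  E = 0-q->0 0-q->3 3-q->0 4-p->0 5-p->3
step 1: apply R0 at {0↦0, 1↦5, 2↦3}  → |V|=5 |E|=3  E = 0-q->0 0-q->3 4-p->0
step 2: apply R0 at {0↦3, 1↦4, 2↦0}  → |V|=4 |E|=1  E = 0-q->0
final graph: no rule applies after step 2
NF edges: [(0, 0, 'q')]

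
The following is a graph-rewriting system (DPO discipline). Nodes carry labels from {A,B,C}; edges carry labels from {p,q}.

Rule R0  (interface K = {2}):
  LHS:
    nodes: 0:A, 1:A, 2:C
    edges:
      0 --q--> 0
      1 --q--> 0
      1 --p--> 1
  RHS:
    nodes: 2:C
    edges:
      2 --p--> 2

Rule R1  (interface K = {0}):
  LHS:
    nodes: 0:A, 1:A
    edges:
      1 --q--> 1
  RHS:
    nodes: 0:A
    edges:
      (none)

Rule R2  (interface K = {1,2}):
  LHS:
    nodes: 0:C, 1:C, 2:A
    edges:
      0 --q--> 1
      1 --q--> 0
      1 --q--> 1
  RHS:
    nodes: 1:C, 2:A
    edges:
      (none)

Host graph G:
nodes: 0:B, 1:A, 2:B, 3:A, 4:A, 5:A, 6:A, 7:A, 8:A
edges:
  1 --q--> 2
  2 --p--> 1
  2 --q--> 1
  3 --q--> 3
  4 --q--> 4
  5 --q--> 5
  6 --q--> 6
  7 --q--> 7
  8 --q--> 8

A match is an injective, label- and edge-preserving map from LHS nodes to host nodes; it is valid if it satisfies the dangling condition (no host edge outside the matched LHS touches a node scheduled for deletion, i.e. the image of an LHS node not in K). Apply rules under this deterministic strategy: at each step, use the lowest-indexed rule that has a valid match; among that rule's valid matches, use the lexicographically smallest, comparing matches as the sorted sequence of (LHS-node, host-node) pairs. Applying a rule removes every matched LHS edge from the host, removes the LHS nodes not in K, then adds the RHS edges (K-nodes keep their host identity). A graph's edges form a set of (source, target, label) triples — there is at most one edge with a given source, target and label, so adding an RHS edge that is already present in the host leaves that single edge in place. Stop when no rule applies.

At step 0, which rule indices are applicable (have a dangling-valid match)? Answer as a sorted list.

R0: no valid match — LHS pattern not found
R1: 36 valid matches — {0↦1, 1↦3}, {0↦1, 1↦4}, {0↦1, 1↦5} (+33 more)
R2: no valid match — LHS pattern not found

Answer: [R1]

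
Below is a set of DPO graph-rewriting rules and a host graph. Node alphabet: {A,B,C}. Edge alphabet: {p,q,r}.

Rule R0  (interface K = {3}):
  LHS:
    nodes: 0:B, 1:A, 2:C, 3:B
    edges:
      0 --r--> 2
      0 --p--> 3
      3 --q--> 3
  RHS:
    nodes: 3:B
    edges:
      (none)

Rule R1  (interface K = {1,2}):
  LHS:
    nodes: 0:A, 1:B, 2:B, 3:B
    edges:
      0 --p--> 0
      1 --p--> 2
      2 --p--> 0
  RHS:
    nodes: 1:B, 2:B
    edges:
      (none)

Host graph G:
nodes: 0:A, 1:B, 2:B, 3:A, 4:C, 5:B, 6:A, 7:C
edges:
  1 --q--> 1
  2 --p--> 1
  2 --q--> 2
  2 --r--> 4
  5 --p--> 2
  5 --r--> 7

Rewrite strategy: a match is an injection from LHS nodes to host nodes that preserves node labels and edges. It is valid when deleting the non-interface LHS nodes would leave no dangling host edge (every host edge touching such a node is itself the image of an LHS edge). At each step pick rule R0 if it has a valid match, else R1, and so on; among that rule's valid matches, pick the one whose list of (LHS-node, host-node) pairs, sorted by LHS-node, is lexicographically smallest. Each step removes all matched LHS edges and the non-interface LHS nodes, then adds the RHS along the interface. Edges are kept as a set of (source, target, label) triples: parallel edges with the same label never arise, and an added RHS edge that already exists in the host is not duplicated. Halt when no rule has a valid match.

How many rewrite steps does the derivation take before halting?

Answer: 2

Rewrite trace:
initial: |V|=8 |E|=6  E = 1-q->1 2-p->1 2-q->2 2-r->4 5-p->2 5-r->7
step 1: apply R0 at {0↦5, 1↦0, 2↦7, 3↦2}  → |V|=5 |E|=3  E = 1-q->1 2-p->1 2-r->4
step 2: apply R0 at {0↦2, 1↦3, 2↦4, 3↦1}  → |V|=2 |E|=0  E = ∅
halt: no rule applies after step 2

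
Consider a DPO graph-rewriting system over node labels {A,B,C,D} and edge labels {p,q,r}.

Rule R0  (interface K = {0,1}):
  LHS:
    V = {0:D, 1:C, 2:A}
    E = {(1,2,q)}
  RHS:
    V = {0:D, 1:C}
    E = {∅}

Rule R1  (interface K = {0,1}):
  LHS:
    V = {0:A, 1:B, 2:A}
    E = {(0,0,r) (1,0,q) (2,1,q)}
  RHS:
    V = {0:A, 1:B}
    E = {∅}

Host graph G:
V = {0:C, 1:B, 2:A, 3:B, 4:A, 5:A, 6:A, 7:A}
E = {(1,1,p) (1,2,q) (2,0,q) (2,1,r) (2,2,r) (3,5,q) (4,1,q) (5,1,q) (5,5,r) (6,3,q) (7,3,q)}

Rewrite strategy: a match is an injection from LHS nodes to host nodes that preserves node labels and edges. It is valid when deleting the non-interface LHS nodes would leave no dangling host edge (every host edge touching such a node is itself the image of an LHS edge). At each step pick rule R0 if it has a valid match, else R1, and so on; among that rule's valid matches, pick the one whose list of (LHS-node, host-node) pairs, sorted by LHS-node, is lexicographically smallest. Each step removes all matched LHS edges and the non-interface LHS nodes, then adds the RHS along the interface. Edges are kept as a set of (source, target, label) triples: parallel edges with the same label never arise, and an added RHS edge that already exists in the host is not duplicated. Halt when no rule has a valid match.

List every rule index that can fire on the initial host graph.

Answer: [R1]

Steps:
R0: no valid match — LHS pattern not found
R1: 3 valid matches — {0↦2, 1↦1, 2↦4}, {0↦5, 1↦3, 2↦6}, {0↦5, 1↦3, 2↦7}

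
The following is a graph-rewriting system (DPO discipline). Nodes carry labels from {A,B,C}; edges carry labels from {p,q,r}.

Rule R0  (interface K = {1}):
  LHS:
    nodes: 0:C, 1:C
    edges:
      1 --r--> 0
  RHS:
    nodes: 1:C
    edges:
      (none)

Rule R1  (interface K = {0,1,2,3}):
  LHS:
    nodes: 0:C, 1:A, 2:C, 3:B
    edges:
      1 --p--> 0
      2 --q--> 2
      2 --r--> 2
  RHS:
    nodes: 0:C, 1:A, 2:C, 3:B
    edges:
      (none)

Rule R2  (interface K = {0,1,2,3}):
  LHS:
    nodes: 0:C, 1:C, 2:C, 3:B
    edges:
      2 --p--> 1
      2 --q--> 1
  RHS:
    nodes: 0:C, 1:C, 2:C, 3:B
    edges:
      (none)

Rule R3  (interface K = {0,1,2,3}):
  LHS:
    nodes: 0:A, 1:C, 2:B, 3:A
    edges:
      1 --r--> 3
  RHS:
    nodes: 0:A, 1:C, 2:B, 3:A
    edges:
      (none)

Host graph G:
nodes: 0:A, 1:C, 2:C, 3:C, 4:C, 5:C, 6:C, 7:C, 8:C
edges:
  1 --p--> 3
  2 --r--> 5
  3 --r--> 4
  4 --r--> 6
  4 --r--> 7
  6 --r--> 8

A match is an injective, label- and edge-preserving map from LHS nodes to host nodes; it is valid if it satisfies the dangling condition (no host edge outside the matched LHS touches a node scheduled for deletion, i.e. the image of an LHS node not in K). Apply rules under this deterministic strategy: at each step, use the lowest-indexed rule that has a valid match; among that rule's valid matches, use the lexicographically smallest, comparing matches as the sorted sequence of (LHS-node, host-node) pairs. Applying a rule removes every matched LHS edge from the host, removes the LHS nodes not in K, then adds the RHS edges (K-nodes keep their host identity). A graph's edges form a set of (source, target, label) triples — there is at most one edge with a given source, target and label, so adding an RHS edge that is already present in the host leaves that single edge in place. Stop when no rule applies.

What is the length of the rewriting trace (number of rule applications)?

[0] host  ⇒  9 nodes, 6 edges  {1-p->3 2-r->5 3-r->4 4-r->6 4-r->7 6-r->8}
[1] R0 @ {0↦5, 1↦2}  ⇒  8 nodes, 5 edges  {1-p->3 3-r->4 4-r->6 4-r->7 6-r->8}
[2] R0 @ {0↦7, 1↦4}  ⇒  7 nodes, 4 edges  {1-p->3 3-r->4 4-r->6 6-r->8}
[3] R0 @ {0↦8, 1↦6}  ⇒  6 nodes, 3 edges  {1-p->3 3-r->4 4-r->6}
[4] R0 @ {0↦6, 1↦4}  ⇒  5 nodes, 2 edges  {1-p->3 3-r->4}
[5] R0 @ {0↦4, 1↦3}  ⇒  4 nodes, 1 edges  {1-p->3}
halt: no rule applies after step 5

Answer: 5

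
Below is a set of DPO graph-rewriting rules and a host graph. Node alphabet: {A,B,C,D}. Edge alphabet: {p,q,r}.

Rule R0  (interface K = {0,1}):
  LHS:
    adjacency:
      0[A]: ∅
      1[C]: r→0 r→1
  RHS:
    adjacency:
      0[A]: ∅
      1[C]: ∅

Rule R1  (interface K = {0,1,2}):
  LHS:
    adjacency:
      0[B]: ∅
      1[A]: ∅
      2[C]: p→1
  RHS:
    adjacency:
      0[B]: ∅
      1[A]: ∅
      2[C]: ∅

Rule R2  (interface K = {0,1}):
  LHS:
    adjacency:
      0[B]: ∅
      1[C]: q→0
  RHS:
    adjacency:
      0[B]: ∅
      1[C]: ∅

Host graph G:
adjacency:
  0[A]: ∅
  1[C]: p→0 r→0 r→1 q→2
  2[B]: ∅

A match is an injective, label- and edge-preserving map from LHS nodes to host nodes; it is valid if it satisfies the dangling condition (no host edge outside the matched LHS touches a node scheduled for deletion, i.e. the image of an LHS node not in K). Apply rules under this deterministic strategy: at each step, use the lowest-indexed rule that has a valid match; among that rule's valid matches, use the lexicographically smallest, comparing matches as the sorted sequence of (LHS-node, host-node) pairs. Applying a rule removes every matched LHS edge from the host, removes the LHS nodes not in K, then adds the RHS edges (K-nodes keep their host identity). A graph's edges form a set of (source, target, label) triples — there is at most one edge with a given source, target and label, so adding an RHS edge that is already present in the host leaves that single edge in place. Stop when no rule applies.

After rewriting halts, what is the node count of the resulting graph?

Answer: 3

Derivation:
[0] host  ⇒  3 nodes, 4 edges  {1-p->0 1-r->0 1-r->1 1-q->2}
[1] R0 @ {0↦0, 1↦1}  ⇒  3 nodes, 2 edges  {1-p->0 1-q->2}
[2] R1 @ {0↦2, 1↦0, 2↦1}  ⇒  3 nodes, 1 edges  {1-q->2}
[3] R2 @ {0↦2, 1↦1}  ⇒  3 nodes, 0 edges  {∅}
halt: no rule applies after step 3
NF nodes: {0:A, 1:C, 2:B}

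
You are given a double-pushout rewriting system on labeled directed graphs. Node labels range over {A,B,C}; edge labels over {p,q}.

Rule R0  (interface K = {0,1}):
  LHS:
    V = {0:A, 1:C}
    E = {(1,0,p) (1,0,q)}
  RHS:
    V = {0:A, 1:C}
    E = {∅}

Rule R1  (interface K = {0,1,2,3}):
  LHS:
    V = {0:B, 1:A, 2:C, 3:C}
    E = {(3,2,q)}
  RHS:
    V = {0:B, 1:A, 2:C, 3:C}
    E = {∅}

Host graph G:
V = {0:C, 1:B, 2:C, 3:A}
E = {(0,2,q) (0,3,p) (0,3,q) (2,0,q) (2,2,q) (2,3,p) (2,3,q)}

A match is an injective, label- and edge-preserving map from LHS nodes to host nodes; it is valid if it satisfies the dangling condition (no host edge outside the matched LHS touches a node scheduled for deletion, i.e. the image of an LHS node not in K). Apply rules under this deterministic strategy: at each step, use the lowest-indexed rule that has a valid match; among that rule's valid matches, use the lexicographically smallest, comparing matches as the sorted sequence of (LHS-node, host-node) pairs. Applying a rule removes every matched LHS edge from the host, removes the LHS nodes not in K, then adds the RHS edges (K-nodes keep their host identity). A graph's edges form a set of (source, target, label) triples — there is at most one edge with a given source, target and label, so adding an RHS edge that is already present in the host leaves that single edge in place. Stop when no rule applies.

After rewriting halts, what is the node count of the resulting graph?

Answer: 4

Derivation:
[0] host  ⇒  4 nodes, 7 edges  {0-q->2 0-p->3 0-q->3 2-q->0 2-q->2 2-p->3 2-q->3}
[1] R0 @ {0↦3, 1↦0}  ⇒  4 nodes, 5 edges  {0-q->2 2-q->0 2-q->2 2-p->3 2-q->3}
[2] R0 @ {0↦3, 1↦2}  ⇒  4 nodes, 3 edges  {0-q->2 2-q->0 2-q->2}
[3] R1 @ {0↦1, 1↦3, 2↦0, 3↦2}  ⇒  4 nodes, 2 edges  {0-q->2 2-q->2}
[4] R1 @ {0↦1, 1↦3, 2↦2, 3↦0}  ⇒  4 nodes, 1 edges  {2-q->2}
halt: no rule applies after step 4
NF nodes: {0:C, 1:B, 2:C, 3:A}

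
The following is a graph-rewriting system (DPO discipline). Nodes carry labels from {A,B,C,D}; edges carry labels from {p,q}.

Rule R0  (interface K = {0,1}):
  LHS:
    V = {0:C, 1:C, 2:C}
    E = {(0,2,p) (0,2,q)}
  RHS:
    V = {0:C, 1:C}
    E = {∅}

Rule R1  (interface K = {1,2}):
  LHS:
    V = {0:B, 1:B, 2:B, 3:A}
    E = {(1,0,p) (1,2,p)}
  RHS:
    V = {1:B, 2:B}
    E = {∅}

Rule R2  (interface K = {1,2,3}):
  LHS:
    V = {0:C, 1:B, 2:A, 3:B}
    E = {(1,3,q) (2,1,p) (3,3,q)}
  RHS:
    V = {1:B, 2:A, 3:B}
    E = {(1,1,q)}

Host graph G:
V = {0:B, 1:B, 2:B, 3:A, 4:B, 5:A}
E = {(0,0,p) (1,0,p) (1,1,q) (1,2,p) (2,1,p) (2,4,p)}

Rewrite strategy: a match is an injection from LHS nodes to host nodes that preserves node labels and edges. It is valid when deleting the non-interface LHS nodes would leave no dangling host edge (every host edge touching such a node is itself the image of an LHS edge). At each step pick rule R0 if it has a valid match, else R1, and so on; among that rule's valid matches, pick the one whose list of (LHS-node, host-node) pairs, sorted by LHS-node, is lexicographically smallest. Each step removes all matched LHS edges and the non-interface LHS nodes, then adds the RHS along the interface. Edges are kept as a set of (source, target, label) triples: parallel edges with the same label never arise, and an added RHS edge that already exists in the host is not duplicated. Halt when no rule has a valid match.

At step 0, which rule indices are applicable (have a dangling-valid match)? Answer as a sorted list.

R0: no valid match — LHS pattern not found
R1: 2 valid matches — {0↦4, 1↦2, 2↦1, 3↦3}, {0↦4, 1↦2, 2↦1, 3↦5}
R2: no valid match — LHS pattern not found

Answer: [R1]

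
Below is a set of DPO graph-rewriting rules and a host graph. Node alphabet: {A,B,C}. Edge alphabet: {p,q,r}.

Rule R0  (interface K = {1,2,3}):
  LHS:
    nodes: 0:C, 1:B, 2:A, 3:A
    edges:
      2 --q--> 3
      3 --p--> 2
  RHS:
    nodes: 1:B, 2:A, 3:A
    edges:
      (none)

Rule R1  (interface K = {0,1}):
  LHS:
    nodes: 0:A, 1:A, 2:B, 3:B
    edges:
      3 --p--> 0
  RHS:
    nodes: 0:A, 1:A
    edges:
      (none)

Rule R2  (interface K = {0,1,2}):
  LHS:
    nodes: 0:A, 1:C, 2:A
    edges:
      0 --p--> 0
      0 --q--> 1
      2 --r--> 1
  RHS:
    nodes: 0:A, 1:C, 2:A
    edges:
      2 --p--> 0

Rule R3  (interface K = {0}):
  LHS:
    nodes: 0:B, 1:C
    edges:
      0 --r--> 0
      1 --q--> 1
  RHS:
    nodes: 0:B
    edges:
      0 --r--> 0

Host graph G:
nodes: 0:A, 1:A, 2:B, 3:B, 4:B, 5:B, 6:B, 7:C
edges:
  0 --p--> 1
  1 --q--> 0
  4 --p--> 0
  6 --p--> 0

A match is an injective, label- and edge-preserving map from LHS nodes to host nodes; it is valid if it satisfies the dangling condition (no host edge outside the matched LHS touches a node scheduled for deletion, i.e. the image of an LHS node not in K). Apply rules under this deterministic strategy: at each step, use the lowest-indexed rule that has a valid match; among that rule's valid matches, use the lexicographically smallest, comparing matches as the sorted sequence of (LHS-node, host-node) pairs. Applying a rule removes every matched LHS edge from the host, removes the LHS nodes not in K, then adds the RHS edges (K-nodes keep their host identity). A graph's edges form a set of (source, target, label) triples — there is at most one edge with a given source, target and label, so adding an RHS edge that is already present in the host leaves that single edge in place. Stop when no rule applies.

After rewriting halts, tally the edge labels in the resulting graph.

initial: |V|=8 |E|=4  E = 0-p->1 1-q->0 4-p->0 6-p->0
step 1: apply R0 at {0↦7, 1↦2, 2↦1, 3↦0}  → |V|=7 |E|=2  E = 4-p->0 6-p->0
step 2: apply R1 at {0↦0, 1↦1, 2↦2, 3↦4}  → |V|=5 |E|=1  E = 6-p->0
step 3: apply R1 at {0↦0, 1↦1, 2↦3, 3↦6}  → |V|=3 |E|=0  E = ∅
halt: no rule applies after step 3
NF edges: []

Answer: (no edges)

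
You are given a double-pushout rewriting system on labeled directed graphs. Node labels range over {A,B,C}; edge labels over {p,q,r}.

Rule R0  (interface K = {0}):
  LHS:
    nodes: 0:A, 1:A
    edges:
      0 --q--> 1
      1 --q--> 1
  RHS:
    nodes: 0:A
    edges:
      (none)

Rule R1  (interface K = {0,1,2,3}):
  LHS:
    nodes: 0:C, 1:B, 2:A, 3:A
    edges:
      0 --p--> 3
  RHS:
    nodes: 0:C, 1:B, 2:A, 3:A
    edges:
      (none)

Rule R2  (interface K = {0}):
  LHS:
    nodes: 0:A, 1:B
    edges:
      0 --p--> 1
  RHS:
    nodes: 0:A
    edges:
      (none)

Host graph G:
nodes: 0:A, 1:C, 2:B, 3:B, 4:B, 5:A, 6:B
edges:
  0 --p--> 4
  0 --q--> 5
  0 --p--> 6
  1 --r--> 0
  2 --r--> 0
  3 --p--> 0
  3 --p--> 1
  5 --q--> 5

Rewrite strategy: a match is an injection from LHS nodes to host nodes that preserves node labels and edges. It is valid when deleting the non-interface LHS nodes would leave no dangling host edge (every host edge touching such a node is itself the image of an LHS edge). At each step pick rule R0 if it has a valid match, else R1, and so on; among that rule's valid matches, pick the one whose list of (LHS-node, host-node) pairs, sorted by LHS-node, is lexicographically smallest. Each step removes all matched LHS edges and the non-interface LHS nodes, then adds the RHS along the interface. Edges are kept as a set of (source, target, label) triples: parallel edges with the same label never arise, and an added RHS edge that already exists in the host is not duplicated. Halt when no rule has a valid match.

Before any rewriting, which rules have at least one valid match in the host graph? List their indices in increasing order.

R0: 1 valid match — {0↦0, 1↦5}
R1: no valid match — LHS pattern not found
R2: 2 valid matches — {0↦0, 1↦4}, {0↦0, 1↦6}

Answer: [R0,R2]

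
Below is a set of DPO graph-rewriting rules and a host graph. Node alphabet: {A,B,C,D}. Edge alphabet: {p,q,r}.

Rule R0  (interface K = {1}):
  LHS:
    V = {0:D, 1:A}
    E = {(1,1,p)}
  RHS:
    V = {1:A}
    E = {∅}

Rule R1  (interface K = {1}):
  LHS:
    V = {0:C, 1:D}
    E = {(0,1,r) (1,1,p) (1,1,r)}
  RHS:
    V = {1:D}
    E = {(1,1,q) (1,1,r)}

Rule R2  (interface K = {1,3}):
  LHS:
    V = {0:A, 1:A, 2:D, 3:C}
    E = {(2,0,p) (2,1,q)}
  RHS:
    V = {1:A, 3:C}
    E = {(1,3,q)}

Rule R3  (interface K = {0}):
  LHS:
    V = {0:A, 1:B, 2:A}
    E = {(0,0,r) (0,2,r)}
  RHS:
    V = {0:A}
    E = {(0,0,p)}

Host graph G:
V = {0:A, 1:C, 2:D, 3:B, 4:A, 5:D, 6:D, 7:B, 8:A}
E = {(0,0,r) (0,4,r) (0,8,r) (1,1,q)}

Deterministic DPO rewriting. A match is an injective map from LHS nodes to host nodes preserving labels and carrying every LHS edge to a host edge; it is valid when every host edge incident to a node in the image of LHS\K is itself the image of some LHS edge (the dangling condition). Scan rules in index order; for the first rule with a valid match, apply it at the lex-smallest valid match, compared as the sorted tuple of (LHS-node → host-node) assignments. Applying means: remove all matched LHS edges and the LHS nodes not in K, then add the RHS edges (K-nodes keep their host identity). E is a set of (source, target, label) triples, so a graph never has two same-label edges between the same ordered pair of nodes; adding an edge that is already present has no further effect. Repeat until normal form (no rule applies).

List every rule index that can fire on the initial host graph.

R0: no valid match — LHS pattern not found
R1: no valid match — LHS pattern not found
R2: no valid match — LHS pattern not found
R3: 4 valid matches — {0↦0, 1↦3, 2↦4}, {0↦0, 1↦3, 2↦8}, {0↦0, 1↦7, 2↦4} (+1 more)

Answer: [R3]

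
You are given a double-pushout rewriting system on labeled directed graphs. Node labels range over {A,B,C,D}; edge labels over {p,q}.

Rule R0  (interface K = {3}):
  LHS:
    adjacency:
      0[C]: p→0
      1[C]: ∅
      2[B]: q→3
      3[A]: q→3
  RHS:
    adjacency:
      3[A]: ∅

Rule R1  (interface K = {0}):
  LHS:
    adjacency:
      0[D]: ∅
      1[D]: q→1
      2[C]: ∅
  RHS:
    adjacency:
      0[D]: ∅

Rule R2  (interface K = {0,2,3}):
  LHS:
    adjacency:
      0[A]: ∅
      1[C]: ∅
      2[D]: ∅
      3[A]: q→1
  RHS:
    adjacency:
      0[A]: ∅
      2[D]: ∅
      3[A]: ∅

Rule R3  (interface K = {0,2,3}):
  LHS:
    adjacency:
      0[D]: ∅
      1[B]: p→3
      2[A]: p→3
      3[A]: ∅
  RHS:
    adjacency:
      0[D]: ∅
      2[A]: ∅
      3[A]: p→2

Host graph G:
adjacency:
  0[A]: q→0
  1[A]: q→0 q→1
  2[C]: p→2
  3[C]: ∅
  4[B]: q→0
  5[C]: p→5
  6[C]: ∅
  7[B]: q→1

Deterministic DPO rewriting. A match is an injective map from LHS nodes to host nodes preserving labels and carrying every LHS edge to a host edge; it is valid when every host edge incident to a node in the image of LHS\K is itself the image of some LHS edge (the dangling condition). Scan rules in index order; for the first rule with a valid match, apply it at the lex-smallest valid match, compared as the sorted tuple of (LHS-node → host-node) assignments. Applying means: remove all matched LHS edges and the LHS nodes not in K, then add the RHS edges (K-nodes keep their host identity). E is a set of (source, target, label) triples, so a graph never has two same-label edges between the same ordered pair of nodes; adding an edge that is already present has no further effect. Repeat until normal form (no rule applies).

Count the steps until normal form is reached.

Answer: 2

Steps:
initial: |V|=8 |E|=7  E = 0-q->0 1-q->0 1-q->1 2-p->2 4-q->0 5-p->5 7-q->1
step 1: apply R0 at {0↦2, 1↦3, 2↦4, 3↦0}  → |V|=5 |E|=4  E = 1-q->0 1-q->1 5-p->5 7-q->1
step 2: apply R0 at {0↦5, 1↦6, 2↦7, 3↦1}  → |V|=2 |E|=1  E = 1-q->0
final graph: no rule applies after step 2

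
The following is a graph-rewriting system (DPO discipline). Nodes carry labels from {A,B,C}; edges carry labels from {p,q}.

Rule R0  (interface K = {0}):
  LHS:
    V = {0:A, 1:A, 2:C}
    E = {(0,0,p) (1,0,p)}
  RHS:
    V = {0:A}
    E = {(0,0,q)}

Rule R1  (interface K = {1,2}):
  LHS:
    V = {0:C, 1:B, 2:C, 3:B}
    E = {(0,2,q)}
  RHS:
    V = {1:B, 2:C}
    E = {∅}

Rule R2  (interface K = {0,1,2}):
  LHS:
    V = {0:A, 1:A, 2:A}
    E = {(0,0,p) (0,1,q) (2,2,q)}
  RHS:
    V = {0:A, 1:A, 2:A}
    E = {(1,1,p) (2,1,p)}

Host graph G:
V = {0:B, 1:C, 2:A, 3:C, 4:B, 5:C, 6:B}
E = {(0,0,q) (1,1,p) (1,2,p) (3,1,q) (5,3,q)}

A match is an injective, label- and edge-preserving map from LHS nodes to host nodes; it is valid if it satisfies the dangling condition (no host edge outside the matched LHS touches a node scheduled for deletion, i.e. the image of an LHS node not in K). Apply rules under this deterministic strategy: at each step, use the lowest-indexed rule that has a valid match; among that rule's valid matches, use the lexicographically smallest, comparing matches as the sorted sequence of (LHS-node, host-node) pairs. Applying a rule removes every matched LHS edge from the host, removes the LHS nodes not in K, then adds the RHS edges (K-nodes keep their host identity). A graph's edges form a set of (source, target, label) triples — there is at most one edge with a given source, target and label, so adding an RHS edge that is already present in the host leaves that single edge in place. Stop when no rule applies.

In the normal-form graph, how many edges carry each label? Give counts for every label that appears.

initial: |V|=7 |E|=5  E = 0-q->0 1-p->1 1-p->2 3-q->1 5-q->3
step 1: apply R1 at {0↦5, 1↦0, 2↦3, 3↦4}  → |V|=5 |E|=4  E = 0-q->0 1-p->1 1-p->2 3-q->1
step 2: apply R1 at {0↦3, 1↦0, 2↦1, 3↦6}  → |V|=3 |E|=3  E = 0-q->0 1-p->1 1-p->2
halt: no rule applies after step 2
NF edges: [(0, 0, 'q'), (1, 1, 'p'), (1, 2, 'p')]

Answer: p:2 q:1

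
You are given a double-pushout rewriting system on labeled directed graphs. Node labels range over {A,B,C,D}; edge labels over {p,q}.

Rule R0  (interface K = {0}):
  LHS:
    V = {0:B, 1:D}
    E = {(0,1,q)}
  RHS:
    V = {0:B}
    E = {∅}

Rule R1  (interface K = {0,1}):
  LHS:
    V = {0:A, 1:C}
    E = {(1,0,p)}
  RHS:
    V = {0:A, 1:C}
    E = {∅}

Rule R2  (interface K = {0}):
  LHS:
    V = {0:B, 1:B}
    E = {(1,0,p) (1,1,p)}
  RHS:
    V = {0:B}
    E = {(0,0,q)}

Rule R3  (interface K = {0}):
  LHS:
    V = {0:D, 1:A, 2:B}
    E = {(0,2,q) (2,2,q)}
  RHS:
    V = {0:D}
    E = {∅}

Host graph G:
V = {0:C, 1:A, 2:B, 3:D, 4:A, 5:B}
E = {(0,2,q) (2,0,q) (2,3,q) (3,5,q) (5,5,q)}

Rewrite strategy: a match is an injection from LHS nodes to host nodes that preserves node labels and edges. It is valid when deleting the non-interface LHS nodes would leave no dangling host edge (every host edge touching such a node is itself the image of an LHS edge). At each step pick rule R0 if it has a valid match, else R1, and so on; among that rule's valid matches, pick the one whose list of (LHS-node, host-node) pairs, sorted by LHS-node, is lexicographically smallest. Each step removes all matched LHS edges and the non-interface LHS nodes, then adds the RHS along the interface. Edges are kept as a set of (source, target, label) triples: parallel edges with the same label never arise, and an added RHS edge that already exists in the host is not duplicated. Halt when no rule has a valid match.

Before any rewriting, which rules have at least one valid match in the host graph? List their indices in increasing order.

R0: no valid match — 1 raw match, all fail dangling condition
R1: no valid match — LHS pattern not found
R2: no valid match — LHS pattern not found
R3: 2 valid matches — {0↦3, 1↦1, 2↦5}, {0↦3, 1↦4, 2↦5}

Answer: [R3]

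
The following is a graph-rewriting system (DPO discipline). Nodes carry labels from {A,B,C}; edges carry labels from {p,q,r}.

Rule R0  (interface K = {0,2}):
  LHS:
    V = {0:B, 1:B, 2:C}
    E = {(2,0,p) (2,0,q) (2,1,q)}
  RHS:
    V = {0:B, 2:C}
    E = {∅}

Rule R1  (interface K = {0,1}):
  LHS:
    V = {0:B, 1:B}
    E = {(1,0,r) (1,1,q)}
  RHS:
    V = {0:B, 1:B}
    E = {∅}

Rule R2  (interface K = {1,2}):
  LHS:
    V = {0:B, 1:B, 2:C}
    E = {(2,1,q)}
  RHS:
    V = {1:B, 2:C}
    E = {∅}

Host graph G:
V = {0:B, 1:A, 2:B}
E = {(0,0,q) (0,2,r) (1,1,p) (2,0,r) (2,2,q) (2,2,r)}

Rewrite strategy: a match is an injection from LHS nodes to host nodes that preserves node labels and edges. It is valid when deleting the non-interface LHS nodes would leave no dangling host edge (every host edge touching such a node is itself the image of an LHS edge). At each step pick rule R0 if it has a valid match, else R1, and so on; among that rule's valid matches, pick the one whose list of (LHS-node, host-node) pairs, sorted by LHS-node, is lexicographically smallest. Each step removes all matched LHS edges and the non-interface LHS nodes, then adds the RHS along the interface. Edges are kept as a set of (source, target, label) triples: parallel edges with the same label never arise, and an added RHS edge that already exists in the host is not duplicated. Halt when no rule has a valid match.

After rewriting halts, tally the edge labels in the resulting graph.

Answer: p:1 r:1

Rewrite trace:
start.  V:3 E:6  edges: 0-q->0 0-r->2 1-p->1 2-r->0 2-q->2 2-r->2
1. fire R1 via {0↦0, 1↦2}  →  V:3 E:4  edges: 0-q->0 0-r->2 1-p->1 2-r->2
2. fire R1 via {0↦2, 1↦0}  →  V:3 E:2  edges: 1-p->1 2-r->2
final graph: no rule applies after step 2
NF edges: [(1, 1, 'p'), (2, 2, 'r')]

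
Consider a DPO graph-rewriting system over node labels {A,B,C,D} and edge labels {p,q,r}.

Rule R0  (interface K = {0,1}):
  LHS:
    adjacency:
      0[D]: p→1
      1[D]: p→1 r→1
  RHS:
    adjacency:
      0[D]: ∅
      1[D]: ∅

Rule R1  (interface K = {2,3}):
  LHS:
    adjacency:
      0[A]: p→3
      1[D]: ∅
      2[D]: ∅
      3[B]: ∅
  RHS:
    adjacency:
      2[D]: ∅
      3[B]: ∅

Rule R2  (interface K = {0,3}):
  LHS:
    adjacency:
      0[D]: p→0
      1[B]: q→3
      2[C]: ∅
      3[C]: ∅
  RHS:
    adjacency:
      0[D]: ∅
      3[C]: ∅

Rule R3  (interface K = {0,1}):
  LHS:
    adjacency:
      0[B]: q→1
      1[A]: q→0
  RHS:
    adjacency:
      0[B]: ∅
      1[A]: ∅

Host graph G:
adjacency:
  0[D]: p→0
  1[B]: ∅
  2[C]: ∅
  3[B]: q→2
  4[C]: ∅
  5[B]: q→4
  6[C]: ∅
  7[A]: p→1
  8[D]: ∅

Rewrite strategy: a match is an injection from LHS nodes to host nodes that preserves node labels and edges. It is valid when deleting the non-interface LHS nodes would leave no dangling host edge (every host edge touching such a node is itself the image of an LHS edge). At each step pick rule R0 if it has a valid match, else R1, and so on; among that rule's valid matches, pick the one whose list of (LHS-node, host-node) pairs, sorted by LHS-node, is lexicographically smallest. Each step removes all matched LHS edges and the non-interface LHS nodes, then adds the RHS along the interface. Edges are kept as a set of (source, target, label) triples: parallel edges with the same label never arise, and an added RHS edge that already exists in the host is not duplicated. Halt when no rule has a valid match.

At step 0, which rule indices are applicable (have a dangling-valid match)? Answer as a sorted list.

R0: no valid match — LHS pattern not found
R1: 1 valid match — {0↦7, 1↦8, 2↦0, 3↦1}
R2: 2 valid matches — {0↦0, 1↦3, 2↦6, 3↦2}, {0↦0, 1↦5, 2↦6, 3↦4}
R3: no valid match — LHS pattern not found

Answer: [R1,R2]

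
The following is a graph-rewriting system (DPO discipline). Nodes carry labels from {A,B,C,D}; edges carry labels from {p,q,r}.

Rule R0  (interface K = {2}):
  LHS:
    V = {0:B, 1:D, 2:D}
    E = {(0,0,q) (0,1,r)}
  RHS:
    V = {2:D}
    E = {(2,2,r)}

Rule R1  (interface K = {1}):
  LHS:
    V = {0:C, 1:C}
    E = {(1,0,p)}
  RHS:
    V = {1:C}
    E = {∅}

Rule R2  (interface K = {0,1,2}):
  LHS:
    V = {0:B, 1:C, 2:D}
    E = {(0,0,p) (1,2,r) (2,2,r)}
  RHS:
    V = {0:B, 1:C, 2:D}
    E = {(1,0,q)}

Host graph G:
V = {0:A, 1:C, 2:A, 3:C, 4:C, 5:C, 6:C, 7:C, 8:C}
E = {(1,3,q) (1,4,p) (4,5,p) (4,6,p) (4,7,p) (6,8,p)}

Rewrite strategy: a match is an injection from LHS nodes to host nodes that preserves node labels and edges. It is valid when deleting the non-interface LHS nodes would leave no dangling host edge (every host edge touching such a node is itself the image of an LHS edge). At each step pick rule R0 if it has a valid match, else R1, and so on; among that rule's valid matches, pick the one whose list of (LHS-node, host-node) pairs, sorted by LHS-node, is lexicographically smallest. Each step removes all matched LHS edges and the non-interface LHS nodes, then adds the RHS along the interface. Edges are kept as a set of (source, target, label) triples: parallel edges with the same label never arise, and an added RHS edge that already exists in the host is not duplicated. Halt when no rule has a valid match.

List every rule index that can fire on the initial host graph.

Answer: [R1]

Derivation:
R0: no valid match — LHS pattern not found
R1: 3 valid matches — {0↦5, 1↦4}, {0↦7, 1↦4}, {0↦8, 1↦6}
R2: no valid match — LHS pattern not found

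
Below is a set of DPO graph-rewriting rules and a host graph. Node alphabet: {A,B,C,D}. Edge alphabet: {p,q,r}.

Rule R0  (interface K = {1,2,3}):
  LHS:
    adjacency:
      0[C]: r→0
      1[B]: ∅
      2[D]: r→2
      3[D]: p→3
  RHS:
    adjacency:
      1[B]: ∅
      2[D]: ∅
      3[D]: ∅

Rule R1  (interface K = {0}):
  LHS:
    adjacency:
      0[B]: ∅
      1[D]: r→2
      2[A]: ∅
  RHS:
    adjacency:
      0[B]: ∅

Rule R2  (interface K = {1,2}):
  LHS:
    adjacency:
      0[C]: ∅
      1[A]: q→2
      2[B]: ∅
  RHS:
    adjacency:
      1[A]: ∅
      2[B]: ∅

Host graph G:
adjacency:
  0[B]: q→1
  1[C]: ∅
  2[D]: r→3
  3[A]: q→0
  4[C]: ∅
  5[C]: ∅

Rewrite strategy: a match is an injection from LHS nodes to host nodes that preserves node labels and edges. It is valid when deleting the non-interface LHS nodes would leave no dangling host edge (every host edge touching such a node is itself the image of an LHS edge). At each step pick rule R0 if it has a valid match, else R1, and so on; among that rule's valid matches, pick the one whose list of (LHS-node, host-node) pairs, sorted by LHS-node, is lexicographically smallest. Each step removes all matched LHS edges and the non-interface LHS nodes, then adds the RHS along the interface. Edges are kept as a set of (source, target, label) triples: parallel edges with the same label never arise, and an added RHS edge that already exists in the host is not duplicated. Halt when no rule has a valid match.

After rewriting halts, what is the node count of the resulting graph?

Answer: 3

Steps:
[0] host  ⇒  6 nodes, 3 edges  {0-q->1 2-r->3 3-q->0}
[1] R2 @ {0↦4, 1↦3, 2↦0}  ⇒  5 nodes, 2 edges  {0-q->1 2-r->3}
[2] R1 @ {0↦0, 1↦2, 2↦3}  ⇒  3 nodes, 1 edges  {0-q->1}
normal form: no rule applies after step 2
NF nodes: {0:B, 1:C, 5:C}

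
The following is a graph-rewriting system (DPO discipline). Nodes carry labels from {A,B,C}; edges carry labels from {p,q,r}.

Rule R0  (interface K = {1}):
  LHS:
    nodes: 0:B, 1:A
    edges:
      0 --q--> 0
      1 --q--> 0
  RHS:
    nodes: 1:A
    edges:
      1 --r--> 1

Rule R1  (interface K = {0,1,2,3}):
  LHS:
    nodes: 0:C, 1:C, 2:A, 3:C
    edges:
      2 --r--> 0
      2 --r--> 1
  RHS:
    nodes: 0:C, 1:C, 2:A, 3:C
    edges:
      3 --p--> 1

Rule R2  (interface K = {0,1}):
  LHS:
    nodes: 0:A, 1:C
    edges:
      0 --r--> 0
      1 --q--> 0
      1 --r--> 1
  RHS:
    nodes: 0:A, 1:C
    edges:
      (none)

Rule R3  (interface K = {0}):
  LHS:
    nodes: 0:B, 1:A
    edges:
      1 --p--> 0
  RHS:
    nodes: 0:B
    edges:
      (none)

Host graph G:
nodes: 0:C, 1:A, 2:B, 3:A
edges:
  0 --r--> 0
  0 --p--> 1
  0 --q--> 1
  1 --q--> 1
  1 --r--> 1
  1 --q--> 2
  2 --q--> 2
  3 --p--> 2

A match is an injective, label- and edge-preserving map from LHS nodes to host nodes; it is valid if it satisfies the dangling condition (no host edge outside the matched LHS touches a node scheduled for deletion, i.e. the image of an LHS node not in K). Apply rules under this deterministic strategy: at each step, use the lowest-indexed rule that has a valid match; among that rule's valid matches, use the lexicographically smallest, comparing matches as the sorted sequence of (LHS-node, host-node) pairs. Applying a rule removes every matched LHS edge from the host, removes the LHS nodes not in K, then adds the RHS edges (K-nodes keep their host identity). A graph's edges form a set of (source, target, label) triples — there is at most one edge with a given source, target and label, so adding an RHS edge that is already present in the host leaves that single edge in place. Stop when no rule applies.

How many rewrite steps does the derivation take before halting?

initial: |V|=4 |E|=8  E = 0-r->0 0-p->1 0-q->1 1-q->1 1-r->1 1-q->2 2-q->2 3-p->2
step 1: apply R2 at {0↦1, 1↦0}  → |V|=4 |E|=5  E = 0-p->1 1-q->1 1-q->2 2-q->2 3-p->2
step 2: apply R3 at {0↦2, 1↦3}  → |V|=3 |E|=4  E = 0-p->1 1-q->1 1-q->2 2-q->2
step 3: apply R0 at {0↦2, 1↦1}  → |V|=2 |E|=3  E = 0-p->1 1-q->1 1-r->1
final graph: no rule applies after step 3

Answer: 3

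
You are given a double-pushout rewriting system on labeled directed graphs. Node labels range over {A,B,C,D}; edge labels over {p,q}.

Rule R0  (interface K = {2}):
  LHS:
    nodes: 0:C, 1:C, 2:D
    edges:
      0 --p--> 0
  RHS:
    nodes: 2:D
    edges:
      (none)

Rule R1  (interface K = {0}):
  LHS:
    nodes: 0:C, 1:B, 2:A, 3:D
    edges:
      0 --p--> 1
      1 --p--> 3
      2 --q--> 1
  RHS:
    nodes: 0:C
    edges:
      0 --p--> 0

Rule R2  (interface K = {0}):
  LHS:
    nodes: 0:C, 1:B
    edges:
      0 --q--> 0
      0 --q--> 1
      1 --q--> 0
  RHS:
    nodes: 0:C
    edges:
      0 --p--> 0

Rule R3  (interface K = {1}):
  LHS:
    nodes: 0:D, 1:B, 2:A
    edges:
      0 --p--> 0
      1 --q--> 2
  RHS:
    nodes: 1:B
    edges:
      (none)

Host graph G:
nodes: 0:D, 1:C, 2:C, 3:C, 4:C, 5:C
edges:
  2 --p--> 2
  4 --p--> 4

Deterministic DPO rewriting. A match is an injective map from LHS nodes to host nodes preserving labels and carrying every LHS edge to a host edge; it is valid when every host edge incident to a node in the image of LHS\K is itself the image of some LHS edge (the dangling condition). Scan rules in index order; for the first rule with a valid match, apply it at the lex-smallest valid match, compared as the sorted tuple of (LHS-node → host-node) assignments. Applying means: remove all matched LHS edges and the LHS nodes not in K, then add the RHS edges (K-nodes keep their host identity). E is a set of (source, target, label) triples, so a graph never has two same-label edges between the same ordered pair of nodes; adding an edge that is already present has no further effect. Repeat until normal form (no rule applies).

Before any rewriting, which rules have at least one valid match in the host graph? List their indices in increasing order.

Answer: [R0]

Steps:
R0: 6 valid matches — {0↦2, 1↦1, 2↦0}, {0↦2, 1↦3, 2↦0}, {0↦2, 1↦5, 2↦0} (+3 more)
R1: no valid match — LHS pattern not found
R2: no valid match — LHS pattern not found
R3: no valid match — LHS pattern not found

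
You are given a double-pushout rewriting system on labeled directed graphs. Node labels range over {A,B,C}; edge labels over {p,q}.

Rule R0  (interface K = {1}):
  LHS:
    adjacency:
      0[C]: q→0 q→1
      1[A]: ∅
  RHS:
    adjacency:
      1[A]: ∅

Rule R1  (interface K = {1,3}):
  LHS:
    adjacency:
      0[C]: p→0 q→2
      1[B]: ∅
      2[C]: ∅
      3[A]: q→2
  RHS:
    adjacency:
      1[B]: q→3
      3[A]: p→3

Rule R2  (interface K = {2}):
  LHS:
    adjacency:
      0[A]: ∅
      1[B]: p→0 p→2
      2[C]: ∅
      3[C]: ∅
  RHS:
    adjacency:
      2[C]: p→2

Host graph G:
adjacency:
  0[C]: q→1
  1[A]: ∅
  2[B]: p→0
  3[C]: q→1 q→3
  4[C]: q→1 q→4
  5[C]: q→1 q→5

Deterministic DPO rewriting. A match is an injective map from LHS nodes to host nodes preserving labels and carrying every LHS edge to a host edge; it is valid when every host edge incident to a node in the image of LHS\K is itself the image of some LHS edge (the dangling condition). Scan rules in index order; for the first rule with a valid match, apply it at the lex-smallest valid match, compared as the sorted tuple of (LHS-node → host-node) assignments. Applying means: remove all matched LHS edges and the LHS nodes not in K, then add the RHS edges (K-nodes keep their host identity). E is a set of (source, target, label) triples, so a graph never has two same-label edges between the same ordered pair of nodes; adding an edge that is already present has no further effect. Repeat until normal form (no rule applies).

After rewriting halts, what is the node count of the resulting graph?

Answer: 3

Derivation:
initial: |V|=6 |E|=8  E = 0-q->1 2-p->0 3-q->1 3-q->3 4-q->1 4-q->4 5-q->1 5-q->5
step 1: apply R0 at {0↦3, 1↦1}  → |V|=5 |E|=6  E = 0-q->1 2-p->0 4-q->1 4-q->4 5-q->1 5-q->5
step 2: apply R0 at {0↦4, 1↦1}  → |V|=4 |E|=4  E = 0-q->1 2-p->0 5-q->1 5-q->5
step 3: apply R0 at {0↦5, 1↦1}  → |V|=3 |E|=2  E = 0-q->1 2-p->0
normal form: no rule applies after step 3
NF nodes: {0:C, 1:A, 2:B}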